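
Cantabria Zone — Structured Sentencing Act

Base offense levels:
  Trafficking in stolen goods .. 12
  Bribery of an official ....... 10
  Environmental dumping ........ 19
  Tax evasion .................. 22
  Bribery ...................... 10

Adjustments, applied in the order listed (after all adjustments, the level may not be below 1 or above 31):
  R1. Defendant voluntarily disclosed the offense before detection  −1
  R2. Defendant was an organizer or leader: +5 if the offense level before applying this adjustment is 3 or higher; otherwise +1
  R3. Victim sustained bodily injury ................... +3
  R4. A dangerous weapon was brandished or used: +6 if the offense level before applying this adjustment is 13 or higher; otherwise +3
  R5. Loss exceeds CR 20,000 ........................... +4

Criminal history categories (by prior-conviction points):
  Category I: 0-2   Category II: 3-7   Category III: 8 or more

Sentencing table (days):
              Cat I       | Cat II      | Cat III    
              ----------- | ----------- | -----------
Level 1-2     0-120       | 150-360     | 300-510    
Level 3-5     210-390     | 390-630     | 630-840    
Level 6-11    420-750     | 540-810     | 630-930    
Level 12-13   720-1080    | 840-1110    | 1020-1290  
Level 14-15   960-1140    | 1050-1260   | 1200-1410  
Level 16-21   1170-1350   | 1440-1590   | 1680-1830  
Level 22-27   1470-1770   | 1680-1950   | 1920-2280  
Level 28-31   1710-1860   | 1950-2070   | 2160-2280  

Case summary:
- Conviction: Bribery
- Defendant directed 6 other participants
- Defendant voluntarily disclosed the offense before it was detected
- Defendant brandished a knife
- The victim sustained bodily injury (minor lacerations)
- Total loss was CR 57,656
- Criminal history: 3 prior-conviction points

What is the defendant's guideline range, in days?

Base offense level for bribery: 10.
R1 applies: 10 − 1 = 9.
R2 applies (level before this adjustment is 9 ≥ 3, so +5): 9 + 5 = 14.
R3 applies: 14 + 3 = 17.
R4 applies (level before this adjustment is 17 ≥ 13, so +6): 17 + 6 = 23.
R5 applies: 23 + 4 = 27.
Final offense level: 27.
Criminal history: 3 prior points → Category II (3-7).
Level 27 falls in the 22-27 band.
Grid: Level 22-27 × Category II = 1680-1950 days.

1680-1950 days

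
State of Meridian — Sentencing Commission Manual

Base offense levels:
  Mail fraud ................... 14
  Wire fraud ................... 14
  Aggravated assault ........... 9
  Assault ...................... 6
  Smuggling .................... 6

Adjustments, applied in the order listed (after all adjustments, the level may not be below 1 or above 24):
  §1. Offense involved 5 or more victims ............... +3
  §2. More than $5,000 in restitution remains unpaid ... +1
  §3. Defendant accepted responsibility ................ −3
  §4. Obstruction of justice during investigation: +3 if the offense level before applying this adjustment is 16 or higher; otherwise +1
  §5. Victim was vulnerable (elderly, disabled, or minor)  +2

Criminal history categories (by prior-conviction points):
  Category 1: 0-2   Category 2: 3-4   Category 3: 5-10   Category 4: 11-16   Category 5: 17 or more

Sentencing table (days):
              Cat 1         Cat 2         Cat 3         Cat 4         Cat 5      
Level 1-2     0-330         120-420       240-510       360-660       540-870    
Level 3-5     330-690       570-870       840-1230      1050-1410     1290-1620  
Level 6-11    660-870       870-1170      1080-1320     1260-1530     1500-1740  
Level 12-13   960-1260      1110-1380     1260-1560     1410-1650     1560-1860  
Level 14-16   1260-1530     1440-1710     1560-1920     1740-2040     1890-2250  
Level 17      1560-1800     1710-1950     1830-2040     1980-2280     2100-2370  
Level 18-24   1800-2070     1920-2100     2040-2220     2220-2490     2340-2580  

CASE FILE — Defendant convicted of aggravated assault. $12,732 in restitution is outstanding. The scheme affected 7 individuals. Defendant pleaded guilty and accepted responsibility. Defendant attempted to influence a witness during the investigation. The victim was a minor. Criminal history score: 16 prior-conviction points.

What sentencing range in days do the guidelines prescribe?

1410-1650 days

Base offense level for aggravated assault: 9.
§1 applies: 9 + 3 = 12.
§2 applies: 12 + 1 = 13.
§3 applies: 13 − 3 = 10.
§4 applies (level before this adjustment is 10 < 16, so +1): 10 + 1 = 11.
§5 applies: 11 + 2 = 13.
Final offense level: 13.
Criminal history: 16 prior points → Category 4 (11-16).
Level 13 falls in the 12-13 band.
Grid: Level 12-13 × Category 4 = 1410-1650 days.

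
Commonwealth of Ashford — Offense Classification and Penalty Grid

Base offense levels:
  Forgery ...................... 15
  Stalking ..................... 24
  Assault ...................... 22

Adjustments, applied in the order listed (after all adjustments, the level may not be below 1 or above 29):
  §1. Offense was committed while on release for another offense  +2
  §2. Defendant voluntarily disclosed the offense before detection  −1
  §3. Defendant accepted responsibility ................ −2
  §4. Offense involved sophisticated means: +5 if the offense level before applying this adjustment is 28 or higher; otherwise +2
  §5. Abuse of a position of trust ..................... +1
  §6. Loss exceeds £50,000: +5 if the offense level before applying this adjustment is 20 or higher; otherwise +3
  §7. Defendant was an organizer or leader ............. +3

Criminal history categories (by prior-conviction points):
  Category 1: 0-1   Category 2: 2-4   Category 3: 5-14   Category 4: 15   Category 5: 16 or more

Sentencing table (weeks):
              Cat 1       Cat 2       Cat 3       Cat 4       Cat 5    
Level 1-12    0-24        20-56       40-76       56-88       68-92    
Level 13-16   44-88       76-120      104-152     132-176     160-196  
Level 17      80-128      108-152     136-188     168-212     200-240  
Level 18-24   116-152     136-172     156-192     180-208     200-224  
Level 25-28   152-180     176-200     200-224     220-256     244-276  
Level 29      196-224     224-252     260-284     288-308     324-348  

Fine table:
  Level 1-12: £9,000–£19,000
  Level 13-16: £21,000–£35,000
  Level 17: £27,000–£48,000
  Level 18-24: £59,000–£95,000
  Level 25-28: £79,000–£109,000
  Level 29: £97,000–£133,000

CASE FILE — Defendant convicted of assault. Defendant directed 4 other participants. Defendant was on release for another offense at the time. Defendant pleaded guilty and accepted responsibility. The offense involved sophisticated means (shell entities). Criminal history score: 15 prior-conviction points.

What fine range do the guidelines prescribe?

Base offense level for assault: 22.
§1 applies: 22 + 2 = 24.
§2 does not apply.
§3 applies: 24 − 2 = 22.
§4 applies (level before this adjustment is 22 < 28, so +2): 22 + 2 = 24.
§6 does not apply.
§7 applies: 24 + 3 = 27.
Final offense level: 27.
Level 27 falls in the 25-28 band.
Fine table: Level 25-28 → £79,000–£109,000.

£79,000–£109,000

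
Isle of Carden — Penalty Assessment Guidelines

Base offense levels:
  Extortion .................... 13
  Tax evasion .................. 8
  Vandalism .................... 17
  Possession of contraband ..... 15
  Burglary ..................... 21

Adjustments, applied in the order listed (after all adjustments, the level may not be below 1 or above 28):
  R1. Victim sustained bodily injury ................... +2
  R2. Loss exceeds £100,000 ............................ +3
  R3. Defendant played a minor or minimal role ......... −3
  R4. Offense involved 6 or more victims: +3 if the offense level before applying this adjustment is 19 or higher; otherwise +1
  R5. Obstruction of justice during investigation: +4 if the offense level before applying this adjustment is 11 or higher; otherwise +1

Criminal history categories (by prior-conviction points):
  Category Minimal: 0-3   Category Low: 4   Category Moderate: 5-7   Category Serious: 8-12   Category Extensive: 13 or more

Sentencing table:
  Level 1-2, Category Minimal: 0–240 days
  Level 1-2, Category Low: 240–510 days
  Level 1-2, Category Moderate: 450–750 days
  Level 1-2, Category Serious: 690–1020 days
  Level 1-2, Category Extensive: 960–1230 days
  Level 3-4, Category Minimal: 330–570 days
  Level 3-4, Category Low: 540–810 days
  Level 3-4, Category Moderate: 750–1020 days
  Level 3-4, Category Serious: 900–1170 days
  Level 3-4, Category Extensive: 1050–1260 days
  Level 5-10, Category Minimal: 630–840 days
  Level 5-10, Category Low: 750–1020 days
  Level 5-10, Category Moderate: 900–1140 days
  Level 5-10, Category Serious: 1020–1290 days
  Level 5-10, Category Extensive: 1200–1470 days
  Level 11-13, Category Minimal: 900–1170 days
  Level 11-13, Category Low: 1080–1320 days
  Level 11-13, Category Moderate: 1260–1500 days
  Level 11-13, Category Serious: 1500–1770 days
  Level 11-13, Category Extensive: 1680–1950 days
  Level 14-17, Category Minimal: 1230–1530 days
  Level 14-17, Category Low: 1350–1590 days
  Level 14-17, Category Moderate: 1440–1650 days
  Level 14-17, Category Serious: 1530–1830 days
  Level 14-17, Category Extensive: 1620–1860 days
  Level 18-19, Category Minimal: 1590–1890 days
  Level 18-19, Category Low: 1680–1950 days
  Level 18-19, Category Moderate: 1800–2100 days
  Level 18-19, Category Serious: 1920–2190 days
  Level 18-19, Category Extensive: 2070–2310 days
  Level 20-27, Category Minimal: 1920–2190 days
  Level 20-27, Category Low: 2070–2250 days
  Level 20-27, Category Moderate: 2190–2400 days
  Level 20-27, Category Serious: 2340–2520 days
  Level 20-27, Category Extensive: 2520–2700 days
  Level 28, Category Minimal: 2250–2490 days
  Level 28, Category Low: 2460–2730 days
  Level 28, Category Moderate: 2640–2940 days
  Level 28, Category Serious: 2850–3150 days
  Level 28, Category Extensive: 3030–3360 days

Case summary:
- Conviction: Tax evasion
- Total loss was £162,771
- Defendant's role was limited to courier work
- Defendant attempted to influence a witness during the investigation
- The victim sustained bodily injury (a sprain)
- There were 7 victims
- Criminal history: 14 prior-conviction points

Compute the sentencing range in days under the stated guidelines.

Base offense level for tax evasion: 8.
R1 applies: 8 + 2 = 10.
R2 applies: 10 + 3 = 13.
R3 applies: 13 − 3 = 10.
R4 applies (level before this adjustment is 10 < 19, so +1): 10 + 1 = 11.
R5 applies (level before this adjustment is 11 ≥ 11, so +4): 11 + 4 = 15.
Final offense level: 15.
Criminal history: 14 prior points → Category Extensive (13+).
Level 15 falls in the 14-17 band.
Grid: Level 14-17 × Category Extensive = 1620-1860 days.

1620-1860 days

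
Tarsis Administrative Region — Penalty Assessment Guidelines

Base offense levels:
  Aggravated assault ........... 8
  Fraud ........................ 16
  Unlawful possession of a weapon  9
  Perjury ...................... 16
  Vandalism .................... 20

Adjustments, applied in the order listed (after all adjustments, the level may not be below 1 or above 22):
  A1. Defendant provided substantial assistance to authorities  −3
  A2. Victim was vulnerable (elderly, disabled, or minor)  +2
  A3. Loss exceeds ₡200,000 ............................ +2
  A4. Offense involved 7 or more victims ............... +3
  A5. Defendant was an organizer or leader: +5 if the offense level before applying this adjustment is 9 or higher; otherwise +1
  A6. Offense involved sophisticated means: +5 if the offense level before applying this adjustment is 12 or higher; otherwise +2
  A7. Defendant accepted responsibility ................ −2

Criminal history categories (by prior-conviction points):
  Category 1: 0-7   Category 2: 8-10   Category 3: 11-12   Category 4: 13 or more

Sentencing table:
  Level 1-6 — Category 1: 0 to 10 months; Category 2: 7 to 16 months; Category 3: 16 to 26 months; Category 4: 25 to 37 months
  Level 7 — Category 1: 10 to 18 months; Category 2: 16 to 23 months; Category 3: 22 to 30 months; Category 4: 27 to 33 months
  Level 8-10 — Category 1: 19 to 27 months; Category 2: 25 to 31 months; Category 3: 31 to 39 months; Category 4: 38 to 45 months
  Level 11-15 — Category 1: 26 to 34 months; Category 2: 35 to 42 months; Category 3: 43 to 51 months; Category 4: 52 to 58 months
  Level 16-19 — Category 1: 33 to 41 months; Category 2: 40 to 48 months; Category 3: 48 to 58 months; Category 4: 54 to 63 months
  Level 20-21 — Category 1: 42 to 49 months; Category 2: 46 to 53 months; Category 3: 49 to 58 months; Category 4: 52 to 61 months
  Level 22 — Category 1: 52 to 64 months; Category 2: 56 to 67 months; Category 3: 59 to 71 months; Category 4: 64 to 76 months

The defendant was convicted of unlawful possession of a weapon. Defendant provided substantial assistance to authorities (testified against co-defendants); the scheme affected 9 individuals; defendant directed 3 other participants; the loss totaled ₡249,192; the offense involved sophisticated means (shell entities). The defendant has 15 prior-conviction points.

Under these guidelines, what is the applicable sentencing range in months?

52-61 months

Base offense level for unlawful possession of a weapon: 9.
A1 applies: 9 − 3 = 6.
A3 applies: 6 + 2 = 8.
A4 applies: 8 + 3 = 11.
A5 applies (level before this adjustment is 11 ≥ 9, so +5): 11 + 5 = 16.
A6 applies (level before this adjustment is 16 ≥ 12, so +5): 16 + 5 = 21.
A7 does not apply.
Final offense level: 21.
Criminal history: 15 prior points → Category 4 (13+).
Level 21 falls in the 20-21 band.
Grid: Level 20-21 × Category 4 = 52-61 months.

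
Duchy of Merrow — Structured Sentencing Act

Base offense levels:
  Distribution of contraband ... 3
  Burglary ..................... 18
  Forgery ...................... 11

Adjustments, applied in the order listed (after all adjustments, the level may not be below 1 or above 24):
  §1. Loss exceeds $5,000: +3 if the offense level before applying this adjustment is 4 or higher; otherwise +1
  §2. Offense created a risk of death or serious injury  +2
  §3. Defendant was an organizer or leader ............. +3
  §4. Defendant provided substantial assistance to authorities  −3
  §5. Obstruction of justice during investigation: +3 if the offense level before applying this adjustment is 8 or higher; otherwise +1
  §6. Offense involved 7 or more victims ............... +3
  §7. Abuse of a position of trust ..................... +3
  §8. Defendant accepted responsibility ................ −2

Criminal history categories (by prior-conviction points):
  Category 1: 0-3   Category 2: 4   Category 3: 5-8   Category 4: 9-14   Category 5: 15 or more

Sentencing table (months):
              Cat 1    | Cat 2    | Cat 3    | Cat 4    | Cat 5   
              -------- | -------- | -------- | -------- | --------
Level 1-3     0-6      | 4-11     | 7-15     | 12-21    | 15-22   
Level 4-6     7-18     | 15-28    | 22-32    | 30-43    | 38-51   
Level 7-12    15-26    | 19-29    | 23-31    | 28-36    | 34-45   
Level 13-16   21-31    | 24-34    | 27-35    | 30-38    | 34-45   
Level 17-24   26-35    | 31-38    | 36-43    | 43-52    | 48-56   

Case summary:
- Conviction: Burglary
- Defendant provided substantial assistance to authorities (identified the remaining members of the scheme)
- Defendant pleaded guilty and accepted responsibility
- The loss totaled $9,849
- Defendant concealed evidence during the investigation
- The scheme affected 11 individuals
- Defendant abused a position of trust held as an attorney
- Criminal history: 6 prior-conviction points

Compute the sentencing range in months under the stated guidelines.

36-43 months

Base offense level for burglary: 18.
§1 applies (level before this adjustment is 18 ≥ 4, so +3): 18 + 3 = 21.
§3 does not apply.
§4 applies: 21 − 3 = 18.
§5 applies (level before this adjustment is 18 ≥ 8, so +3): 18 + 3 = 21.
§6 applies: 21 + 3 = 24.
§7 applies: 24 + 3 = 27.
§8 applies: 27 − 2 = 25.
Level 25 exceeds the maximum of 24; capped at 24.
Final offense level: 24.
Criminal history: 6 prior points → Category 3 (5-8).
Level 24 falls in the 17-24 band.
Grid: Level 17-24 × Category 3 = 36-43 months.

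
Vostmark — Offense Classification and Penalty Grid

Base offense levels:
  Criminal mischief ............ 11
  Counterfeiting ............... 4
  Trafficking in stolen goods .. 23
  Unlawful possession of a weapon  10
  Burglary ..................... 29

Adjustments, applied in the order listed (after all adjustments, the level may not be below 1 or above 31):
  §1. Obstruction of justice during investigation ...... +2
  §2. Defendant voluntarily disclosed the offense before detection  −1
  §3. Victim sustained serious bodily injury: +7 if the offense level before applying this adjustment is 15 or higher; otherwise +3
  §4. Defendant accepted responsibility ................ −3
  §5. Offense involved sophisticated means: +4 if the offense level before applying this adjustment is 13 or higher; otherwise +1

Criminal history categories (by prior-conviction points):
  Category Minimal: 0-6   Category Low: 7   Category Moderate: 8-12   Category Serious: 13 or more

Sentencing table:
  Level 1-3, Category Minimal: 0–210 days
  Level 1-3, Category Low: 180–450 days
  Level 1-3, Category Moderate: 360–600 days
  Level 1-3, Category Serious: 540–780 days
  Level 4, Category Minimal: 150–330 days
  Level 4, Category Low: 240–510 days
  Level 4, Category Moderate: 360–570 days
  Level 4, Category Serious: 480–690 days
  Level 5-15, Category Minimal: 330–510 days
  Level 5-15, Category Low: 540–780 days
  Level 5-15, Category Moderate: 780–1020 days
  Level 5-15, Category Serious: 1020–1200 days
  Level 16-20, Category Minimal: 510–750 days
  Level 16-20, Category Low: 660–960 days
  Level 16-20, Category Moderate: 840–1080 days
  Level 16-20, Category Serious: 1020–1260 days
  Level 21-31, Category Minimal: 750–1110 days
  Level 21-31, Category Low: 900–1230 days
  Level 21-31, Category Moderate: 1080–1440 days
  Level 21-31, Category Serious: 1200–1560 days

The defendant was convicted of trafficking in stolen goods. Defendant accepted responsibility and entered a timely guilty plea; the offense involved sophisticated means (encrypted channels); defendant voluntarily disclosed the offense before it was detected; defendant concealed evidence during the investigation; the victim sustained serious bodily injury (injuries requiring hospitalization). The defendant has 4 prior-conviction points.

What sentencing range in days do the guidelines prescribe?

750-1110 days

Base offense level for trafficking in stolen goods: 23.
§1 applies: 23 + 2 = 25.
§2 applies: 25 − 1 = 24.
§3 applies (level before this adjustment is 24 ≥ 15, so +7): 24 + 7 = 31.
§4 applies: 31 − 3 = 28.
§5 applies (level before this adjustment is 28 ≥ 13, so +4): 28 + 4 = 32.
Level 32 exceeds the maximum of 31; capped at 31.
Final offense level: 31.
Criminal history: 4 prior points → Category Minimal (0-6).
Level 31 falls in the 21-31 band.
Grid: Level 21-31 × Category Minimal = 750-1110 days.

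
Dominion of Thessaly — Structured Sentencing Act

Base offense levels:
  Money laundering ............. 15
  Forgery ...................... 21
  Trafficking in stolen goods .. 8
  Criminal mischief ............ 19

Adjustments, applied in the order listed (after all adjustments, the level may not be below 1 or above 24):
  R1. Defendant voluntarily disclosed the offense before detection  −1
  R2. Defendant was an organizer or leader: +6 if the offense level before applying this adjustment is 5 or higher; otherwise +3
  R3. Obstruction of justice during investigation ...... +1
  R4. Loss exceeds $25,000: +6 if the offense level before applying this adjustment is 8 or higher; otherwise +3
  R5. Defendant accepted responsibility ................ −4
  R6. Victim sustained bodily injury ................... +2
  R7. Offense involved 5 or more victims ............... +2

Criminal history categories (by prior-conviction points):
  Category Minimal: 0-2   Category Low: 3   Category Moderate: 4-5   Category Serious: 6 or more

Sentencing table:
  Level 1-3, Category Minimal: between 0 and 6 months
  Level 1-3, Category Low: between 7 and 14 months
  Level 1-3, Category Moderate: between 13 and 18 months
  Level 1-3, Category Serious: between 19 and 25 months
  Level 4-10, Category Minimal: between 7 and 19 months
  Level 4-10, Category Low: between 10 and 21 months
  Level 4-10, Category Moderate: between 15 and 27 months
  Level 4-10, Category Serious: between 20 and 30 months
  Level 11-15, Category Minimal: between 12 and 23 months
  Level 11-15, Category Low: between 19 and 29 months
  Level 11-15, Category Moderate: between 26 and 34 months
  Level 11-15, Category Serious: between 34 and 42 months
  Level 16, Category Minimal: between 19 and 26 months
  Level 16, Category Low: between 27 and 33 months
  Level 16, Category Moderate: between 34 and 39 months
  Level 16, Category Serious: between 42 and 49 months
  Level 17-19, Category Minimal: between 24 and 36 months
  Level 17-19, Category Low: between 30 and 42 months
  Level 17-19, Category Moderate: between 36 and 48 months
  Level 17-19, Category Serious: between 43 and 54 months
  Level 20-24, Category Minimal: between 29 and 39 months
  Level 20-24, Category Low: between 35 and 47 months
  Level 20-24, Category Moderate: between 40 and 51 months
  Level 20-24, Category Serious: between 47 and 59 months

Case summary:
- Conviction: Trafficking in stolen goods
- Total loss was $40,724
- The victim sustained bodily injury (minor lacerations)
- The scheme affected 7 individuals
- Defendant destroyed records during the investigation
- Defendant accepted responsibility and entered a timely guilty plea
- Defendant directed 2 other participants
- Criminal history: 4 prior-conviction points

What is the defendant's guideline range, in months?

Base offense level for trafficking in stolen goods: 8.
R1 does not apply.
R2 applies (level before this adjustment is 8 ≥ 5, so +6): 8 + 6 = 14.
R3 applies: 14 + 1 = 15.
R4 applies (level before this adjustment is 15 ≥ 8, so +6): 15 + 6 = 21.
R5 applies: 21 − 4 = 17.
R6 applies: 17 + 2 = 19.
R7 applies: 19 + 2 = 21.
Final offense level: 21.
Criminal history: 4 prior points → Category Moderate (4-5).
Level 21 falls in the 20-24 band.
Grid: Level 20-24 × Category Moderate = 40-51 months.

40-51 months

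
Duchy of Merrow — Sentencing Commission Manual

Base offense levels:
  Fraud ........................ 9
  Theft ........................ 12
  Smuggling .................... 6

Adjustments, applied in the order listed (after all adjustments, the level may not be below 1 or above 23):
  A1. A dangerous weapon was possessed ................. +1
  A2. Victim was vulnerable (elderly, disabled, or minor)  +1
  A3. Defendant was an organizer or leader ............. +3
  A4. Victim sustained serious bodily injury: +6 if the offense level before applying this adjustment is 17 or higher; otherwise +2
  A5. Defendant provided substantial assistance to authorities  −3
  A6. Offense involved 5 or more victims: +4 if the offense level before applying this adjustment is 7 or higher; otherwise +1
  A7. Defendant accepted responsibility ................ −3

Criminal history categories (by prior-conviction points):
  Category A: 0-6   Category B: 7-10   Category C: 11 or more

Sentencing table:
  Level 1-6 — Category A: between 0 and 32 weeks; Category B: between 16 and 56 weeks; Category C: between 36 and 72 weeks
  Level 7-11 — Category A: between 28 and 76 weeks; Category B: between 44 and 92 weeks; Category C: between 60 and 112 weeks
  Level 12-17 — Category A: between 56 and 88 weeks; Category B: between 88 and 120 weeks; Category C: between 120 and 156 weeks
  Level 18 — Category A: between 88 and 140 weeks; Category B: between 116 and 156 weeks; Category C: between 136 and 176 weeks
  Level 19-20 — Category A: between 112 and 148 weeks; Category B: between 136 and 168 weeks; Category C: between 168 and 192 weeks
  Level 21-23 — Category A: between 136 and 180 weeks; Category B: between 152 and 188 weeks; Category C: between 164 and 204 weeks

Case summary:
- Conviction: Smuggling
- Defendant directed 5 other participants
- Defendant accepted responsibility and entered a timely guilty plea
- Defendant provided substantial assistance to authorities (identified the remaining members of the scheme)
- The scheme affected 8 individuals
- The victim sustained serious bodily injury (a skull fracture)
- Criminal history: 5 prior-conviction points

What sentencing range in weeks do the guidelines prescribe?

Base offense level for smuggling: 6.
A3 applies: 6 + 3 = 9.
A4 applies (level before this adjustment is 9 < 17, so +2): 9 + 2 = 11.
A5 applies: 11 − 3 = 8.
A6 applies (level before this adjustment is 8 ≥ 7, so +4): 8 + 4 = 12.
A7 applies: 12 − 3 = 9.
Final offense level: 9.
Criminal history: 5 prior points → Category A (0-6).
Level 9 falls in the 7-11 band.
Grid: Level 7-11 × Category A = 28-76 weeks.

28-76 weeks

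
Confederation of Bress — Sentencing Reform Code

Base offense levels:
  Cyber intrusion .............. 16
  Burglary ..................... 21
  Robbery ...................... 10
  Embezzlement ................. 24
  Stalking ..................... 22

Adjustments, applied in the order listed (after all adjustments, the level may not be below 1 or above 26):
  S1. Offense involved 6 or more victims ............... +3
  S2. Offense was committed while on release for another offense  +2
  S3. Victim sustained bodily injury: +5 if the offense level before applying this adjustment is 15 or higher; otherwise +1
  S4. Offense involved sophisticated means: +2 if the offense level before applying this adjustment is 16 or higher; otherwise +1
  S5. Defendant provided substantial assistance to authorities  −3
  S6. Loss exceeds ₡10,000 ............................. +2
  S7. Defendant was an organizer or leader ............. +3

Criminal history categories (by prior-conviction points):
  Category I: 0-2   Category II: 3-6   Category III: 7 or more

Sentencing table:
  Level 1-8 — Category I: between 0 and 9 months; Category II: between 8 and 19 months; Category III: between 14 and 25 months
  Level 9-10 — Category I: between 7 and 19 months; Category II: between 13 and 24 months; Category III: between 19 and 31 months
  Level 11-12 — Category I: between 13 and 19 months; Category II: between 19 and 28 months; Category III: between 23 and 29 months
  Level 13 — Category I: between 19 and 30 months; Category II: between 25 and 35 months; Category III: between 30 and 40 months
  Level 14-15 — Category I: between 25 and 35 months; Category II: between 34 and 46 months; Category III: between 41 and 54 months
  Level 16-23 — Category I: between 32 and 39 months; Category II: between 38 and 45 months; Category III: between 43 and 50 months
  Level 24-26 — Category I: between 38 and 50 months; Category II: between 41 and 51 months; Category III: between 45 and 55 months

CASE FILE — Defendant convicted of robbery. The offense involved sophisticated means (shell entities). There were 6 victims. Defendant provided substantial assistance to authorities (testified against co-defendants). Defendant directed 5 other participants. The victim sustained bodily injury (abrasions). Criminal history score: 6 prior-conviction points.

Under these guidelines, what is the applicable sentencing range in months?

Base offense level for robbery: 10.
S1 applies: 10 + 3 = 13.
S3 applies (level before this adjustment is 13 < 15, so +1): 13 + 1 = 14.
S4 applies (level before this adjustment is 14 < 16, so +1): 14 + 1 = 15.
S5 applies: 15 − 3 = 12.
S6 does not apply.
S7 applies: 12 + 3 = 15.
Final offense level: 15.
Criminal history: 6 prior points → Category II (3-6).
Level 15 falls in the 14-15 band.
Grid: Level 14-15 × Category II = 34-46 months.

34-46 months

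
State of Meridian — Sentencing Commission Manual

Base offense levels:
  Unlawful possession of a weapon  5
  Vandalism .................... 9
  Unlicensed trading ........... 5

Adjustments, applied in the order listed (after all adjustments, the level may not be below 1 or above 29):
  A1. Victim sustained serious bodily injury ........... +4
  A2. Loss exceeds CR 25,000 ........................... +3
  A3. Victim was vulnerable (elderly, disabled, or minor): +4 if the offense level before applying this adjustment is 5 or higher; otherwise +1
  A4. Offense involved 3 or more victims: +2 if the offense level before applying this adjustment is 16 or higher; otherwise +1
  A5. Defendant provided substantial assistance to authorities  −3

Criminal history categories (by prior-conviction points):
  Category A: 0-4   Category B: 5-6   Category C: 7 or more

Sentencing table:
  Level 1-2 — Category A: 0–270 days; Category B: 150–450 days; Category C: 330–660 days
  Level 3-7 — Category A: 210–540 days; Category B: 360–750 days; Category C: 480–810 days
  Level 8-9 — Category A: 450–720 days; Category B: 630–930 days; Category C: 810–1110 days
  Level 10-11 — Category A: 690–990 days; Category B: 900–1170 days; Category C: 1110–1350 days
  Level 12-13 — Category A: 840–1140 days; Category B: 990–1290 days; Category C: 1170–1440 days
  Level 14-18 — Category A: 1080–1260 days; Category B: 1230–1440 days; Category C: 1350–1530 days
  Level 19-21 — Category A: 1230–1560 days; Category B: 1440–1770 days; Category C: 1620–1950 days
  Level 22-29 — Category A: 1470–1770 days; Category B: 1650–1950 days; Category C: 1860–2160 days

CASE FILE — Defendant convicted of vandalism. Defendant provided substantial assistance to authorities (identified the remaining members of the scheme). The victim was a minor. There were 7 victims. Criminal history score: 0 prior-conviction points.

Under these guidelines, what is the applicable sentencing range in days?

690-990 days

Base offense level for vandalism: 9.
A1 does not apply.
A2 does not apply.
A3 applies (level before this adjustment is 9 ≥ 5, so +4): 9 + 4 = 13.
A4 applies (level before this adjustment is 13 < 16, so +1): 13 + 1 = 14.
A5 applies: 14 − 3 = 11.
Final offense level: 11.
Criminal history: 0 prior points → Category A (0-4).
Level 11 falls in the 10-11 band.
Grid: Level 10-11 × Category A = 690-990 days.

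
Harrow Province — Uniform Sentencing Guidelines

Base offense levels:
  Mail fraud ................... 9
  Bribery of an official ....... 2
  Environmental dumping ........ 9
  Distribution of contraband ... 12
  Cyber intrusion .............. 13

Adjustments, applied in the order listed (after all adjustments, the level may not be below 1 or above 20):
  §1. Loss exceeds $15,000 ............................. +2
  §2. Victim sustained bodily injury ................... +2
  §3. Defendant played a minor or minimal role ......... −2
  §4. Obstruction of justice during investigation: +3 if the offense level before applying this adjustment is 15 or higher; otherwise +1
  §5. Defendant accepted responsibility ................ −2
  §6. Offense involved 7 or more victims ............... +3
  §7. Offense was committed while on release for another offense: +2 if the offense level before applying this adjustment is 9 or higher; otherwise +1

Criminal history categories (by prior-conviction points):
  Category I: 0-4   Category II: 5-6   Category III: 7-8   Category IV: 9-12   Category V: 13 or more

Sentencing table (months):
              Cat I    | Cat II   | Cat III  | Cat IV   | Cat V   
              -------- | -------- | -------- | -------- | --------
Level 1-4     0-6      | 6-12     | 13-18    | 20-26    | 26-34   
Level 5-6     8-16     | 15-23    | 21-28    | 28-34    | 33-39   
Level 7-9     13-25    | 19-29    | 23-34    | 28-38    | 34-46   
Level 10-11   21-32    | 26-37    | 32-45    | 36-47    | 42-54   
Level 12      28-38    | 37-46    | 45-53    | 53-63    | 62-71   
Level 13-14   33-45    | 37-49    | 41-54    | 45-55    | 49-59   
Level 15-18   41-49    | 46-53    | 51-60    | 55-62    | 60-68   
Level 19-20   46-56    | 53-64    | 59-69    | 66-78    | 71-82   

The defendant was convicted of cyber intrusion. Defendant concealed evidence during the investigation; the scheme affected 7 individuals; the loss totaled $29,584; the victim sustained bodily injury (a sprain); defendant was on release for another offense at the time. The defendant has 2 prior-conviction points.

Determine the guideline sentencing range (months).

Base offense level for cyber intrusion: 13.
§1 applies: 13 + 2 = 15.
§2 applies: 15 + 2 = 17.
§3 does not apply.
§4 applies (level before this adjustment is 17 ≥ 15, so +3): 17 + 3 = 20.
§6 applies: 20 + 3 = 23.
§7 applies (level before this adjustment is 23 ≥ 9, so +2): 23 + 2 = 25.
Level 25 exceeds the maximum of 20; capped at 20.
Final offense level: 20.
Criminal history: 2 prior points → Category I (0-4).
Level 20 falls in the 19-20 band.
Grid: Level 19-20 × Category I = 46-56 months.

46-56 months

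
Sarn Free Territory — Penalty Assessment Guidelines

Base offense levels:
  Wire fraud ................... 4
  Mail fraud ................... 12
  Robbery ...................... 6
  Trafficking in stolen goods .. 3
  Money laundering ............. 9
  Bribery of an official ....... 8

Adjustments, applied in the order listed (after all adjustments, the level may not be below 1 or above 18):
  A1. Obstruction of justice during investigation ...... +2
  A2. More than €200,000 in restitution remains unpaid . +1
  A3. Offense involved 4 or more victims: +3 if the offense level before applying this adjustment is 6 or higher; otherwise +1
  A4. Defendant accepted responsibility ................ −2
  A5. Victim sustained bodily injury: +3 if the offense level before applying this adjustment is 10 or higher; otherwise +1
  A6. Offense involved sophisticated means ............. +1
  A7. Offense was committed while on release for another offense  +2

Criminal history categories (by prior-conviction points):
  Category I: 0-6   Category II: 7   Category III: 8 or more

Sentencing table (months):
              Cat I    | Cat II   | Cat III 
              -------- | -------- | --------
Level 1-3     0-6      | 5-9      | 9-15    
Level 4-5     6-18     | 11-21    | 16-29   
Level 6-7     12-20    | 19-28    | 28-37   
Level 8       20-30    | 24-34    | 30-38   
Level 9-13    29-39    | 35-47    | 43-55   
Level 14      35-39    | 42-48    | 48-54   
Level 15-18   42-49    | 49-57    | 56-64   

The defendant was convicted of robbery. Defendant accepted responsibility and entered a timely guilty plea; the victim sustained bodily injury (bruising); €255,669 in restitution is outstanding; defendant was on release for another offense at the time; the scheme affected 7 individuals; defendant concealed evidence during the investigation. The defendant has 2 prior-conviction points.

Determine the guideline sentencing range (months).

42-49 months

Base offense level for robbery: 6.
A1 applies: 6 + 2 = 8.
A2 applies: 8 + 1 = 9.
A3 applies (level before this adjustment is 9 ≥ 6, so +3): 9 + 3 = 12.
A4 applies: 12 − 2 = 10.
A5 applies (level before this adjustment is 10 ≥ 10, so +3): 10 + 3 = 13.
A6 does not apply.
A7 applies: 13 + 2 = 15.
Final offense level: 15.
Criminal history: 2 prior points → Category I (0-6).
Level 15 falls in the 15-18 band.
Grid: Level 15-18 × Category I = 42-49 months.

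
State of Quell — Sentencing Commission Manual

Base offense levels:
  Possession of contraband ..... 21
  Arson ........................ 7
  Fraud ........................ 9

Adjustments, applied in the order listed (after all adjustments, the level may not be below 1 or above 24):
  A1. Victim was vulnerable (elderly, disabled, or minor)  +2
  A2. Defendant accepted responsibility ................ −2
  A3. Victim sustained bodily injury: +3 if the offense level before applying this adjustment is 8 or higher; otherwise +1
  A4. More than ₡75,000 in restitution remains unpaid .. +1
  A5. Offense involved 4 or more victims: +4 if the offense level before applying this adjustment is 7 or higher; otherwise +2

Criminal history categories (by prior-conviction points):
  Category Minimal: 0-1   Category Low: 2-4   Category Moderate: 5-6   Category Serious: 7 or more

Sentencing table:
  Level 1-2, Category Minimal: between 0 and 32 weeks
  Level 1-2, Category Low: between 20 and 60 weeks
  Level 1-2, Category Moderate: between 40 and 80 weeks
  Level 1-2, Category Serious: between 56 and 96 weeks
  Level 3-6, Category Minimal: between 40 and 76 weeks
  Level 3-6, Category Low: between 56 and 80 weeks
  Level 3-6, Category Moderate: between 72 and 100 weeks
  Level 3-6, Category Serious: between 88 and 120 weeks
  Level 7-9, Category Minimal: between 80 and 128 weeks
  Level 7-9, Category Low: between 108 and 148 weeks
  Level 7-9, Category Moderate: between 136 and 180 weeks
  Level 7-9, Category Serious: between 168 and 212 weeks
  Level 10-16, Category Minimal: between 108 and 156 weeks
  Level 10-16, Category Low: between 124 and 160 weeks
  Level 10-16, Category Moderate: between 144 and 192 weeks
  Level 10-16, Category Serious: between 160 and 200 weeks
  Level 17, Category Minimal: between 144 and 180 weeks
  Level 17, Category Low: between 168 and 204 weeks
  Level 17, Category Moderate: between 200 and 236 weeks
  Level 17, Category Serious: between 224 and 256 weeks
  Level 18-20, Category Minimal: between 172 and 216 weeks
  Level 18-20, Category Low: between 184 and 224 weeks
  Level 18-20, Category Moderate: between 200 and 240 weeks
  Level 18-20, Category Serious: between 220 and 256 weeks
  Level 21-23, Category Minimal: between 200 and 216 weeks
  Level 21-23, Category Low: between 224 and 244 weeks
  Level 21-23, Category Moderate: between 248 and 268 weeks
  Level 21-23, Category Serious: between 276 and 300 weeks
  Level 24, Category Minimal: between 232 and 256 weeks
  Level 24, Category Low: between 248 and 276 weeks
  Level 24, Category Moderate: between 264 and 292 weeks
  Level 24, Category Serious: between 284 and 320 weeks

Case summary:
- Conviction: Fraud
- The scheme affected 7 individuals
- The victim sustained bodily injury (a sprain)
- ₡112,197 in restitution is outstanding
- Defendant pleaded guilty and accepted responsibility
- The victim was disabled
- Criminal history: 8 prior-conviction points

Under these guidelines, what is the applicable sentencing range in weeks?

224-256 weeks

Base offense level for fraud: 9.
A1 applies: 9 + 2 = 11.
A2 applies: 11 − 2 = 9.
A3 applies (level before this adjustment is 9 ≥ 8, so +3): 9 + 3 = 12.
A4 applies: 12 + 1 = 13.
A5 applies (level before this adjustment is 13 ≥ 7, so +4): 13 + 4 = 17.
Final offense level: 17.
Criminal history: 8 prior points → Category Serious (7+).
Level 17 falls in the 17 band.
Grid: Level 17 × Category Serious = 224-256 weeks.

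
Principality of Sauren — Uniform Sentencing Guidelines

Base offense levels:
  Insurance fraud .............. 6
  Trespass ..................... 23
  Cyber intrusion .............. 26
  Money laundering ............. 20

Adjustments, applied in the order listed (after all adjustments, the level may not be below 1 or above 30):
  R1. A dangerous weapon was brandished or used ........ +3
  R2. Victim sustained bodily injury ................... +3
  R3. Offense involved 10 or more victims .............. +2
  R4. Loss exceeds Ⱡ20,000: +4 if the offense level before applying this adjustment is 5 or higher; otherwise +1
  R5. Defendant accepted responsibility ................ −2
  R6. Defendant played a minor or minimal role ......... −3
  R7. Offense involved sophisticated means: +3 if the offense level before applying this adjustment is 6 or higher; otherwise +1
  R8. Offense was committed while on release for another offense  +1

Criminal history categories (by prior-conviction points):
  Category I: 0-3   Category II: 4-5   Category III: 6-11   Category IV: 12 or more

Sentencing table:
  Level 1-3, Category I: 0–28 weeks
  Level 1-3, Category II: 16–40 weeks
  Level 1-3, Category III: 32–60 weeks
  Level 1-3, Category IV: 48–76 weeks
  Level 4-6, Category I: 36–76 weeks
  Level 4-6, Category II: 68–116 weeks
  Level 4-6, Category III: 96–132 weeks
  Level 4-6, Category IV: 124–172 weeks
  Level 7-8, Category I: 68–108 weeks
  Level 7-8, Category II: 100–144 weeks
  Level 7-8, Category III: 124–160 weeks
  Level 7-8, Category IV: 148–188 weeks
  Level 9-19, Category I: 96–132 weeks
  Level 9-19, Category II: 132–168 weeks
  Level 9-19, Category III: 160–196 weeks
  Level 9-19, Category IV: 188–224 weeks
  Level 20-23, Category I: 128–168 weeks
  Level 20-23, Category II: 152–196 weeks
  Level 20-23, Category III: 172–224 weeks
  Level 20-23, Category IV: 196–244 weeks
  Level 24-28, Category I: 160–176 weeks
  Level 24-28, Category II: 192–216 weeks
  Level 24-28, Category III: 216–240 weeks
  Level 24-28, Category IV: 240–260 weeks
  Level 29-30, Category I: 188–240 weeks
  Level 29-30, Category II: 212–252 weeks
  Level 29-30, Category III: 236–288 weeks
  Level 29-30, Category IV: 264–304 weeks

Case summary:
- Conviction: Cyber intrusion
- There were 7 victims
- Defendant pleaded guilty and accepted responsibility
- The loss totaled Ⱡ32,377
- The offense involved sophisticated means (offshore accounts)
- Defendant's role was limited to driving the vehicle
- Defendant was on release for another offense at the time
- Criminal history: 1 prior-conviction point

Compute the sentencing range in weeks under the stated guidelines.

Base offense level for cyber intrusion: 26.
R1 does not apply.
R3 does not apply.
R4 applies (level before this adjustment is 26 ≥ 5, so +4): 26 + 4 = 30.
R5 applies: 30 − 2 = 28.
R6 applies: 28 − 3 = 25.
R7 applies (level before this adjustment is 25 ≥ 6, so +3): 25 + 3 = 28.
R8 applies: 28 + 1 = 29.
Final offense level: 29.
Criminal history: 1 prior point → Category I (0-3).
Level 29 falls in the 29-30 band.
Grid: Level 29-30 × Category I = 188-240 weeks.

188-240 weeks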